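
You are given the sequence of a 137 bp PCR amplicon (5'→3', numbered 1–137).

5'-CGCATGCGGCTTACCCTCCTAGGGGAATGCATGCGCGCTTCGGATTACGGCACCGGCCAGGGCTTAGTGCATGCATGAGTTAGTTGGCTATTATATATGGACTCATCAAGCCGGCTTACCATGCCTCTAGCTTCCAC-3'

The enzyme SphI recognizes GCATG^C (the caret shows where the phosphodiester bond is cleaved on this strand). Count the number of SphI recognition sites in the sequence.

3

GCATGC occurs starting at positions 2, 29, 69.
SphI cuts at 3 sites.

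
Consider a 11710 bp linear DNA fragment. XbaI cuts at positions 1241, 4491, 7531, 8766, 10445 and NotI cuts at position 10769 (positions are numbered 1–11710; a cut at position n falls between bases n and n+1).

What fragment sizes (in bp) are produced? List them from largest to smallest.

Combined cut positions (sorted): 1241, 4491, 7531, 8766, 10445, 10769.
Linear molecule, 6 cuts → 7 fragments:
  1241 − 0 = 1241 bp
  4491 − 1241 = 3250 bp
  7531 − 4491 = 3040 bp
  8766 − 7531 = 1235 bp
  10445 − 8766 = 1679 bp
  10769 − 10445 = 324 bp
  11710 − 10769 = 941 bp
Sorted largest to smallest: 3250, 3040, 1679, 1241, 1235, 941, 324 bp.

3250, 3040, 1679, 1241, 1235, 941, 324 bp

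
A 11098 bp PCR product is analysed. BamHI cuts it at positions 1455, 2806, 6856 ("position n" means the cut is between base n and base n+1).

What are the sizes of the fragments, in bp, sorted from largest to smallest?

4242, 4050, 1455, 1351 bp

Linear molecule, 3 cuts → 4 fragments:
  1455 − 0 = 1455 bp
  2806 − 1455 = 1351 bp
  6856 − 2806 = 4050 bp
  11098 − 6856 = 4242 bp
Sorted largest to smallest: 4242, 4050, 1455, 1351 bp.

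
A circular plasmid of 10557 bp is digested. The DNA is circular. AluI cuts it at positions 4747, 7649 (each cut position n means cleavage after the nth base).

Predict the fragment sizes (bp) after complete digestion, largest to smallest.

Circular molecule, 2 cuts → 2 fragments:
  7649 − 4747 = 2902 bp
  wrap: 10557 − 7649 + 4747 = 7655 bp
Sorted largest to smallest: 7655, 2902 bp.

7655, 2902 bp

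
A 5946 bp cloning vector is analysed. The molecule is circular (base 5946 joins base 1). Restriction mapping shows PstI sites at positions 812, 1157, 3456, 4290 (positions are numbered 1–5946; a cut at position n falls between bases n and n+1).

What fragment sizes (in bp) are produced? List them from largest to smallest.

2468, 2299, 834, 345 bp

Circular molecule, 4 cuts → 4 fragments:
  1157 − 812 = 345 bp
  3456 − 1157 = 2299 bp
  4290 − 3456 = 834 bp
  wrap: 5946 − 4290 + 812 = 2468 bp
Sorted largest to smallest: 2468, 2299, 834, 345 bp.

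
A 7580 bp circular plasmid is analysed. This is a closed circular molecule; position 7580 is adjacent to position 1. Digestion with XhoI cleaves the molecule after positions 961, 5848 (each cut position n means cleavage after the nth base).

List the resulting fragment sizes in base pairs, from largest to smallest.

4887, 2693 bp

Circular molecule, 2 cuts → 2 fragments:
  5848 − 961 = 4887 bp
  wrap: 7580 − 5848 + 961 = 2693 bp
Sorted largest to smallest: 4887, 2693 bp.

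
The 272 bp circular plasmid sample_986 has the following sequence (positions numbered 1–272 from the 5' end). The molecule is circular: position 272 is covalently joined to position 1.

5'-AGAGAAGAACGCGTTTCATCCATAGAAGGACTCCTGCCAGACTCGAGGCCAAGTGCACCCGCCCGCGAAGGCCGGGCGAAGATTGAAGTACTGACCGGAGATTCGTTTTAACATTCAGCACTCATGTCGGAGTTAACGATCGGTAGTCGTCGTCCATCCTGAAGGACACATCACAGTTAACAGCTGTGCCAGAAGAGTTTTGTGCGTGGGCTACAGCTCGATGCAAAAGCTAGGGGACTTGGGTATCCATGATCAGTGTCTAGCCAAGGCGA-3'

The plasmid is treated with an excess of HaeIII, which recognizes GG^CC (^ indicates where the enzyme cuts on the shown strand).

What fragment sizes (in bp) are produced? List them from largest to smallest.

HaeIII sites (GGCC) start at positions 47, 70.
HaeIII cuts after base 2 of each site, so after positions 48, 71.
Circular molecule, 2 cuts → 2 fragments:
  49–71 → 23 bp
  72–272 then 1–48 → 201 + 48 = 249 bp
Sorted largest to smallest: 249, 23 bp.

249, 23 bp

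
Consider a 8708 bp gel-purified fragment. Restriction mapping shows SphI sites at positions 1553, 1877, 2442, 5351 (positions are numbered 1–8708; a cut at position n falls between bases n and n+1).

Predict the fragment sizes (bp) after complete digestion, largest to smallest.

Linear molecule, 4 cuts → 5 fragments:
  1553 − 0 = 1553 bp
  1877 − 1553 = 324 bp
  2442 − 1877 = 565 bp
  5351 − 2442 = 2909 bp
  8708 − 5351 = 3357 bp
Sorted largest to smallest: 3357, 2909, 1553, 565, 324 bp.

3357, 2909, 1553, 565, 324 bp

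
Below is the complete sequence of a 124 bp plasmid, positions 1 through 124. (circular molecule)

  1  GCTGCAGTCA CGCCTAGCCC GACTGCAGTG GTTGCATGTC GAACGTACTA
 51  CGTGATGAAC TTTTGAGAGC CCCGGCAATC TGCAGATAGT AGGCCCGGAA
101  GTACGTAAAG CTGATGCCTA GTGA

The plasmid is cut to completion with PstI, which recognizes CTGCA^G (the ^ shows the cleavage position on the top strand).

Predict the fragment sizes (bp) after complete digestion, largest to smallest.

57, 46, 21 bp

PstI sites (CTGCAG) start at positions 2, 23, 80.
PstI cuts after base 5 of each site (before the last base), so after positions 6, 27, 84.
Circular molecule, 3 cuts → 3 fragments:
  7–27 → 21 bp
  28–84 → 57 bp
  85–124 then 1–6 → 40 + 6 = 46 bp
Sorted largest to smallest: 57, 46, 21 bp.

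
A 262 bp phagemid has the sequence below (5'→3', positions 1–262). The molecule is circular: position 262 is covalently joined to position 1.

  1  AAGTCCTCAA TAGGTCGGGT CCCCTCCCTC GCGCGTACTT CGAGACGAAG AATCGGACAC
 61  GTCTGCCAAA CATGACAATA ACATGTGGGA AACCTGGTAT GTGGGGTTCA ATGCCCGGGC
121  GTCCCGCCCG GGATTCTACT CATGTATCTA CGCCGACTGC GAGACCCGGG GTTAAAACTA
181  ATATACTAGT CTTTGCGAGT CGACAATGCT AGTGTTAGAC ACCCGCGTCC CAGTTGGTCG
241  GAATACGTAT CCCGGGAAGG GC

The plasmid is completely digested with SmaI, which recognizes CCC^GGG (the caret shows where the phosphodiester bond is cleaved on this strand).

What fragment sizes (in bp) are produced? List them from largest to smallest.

SmaI sites (CCCGGG) start at positions 114, 127, 165, 251.
SmaI cuts after base 3 of each site, so after positions 116, 129, 167, 253.
Circular molecule, 4 cuts → 4 fragments:
  117–129 → 13 bp
  130–167 → 38 bp
  168–253 → 86 bp
  254–262 then 1–116 → 9 + 116 = 125 bp
Sorted largest to smallest: 125, 86, 38, 13 bp.

125, 86, 38, 13 bp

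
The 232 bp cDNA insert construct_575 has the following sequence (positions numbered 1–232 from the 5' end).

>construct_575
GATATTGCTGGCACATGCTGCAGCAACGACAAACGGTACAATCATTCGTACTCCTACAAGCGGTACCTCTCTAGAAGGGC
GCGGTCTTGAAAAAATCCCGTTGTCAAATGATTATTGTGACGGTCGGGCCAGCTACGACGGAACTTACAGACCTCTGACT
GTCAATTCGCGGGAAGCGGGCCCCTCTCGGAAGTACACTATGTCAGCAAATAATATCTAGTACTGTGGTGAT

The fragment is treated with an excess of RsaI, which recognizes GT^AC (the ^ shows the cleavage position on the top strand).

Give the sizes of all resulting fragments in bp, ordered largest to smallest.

RsaI sites (GTAC) start at positions 36, 48, 63, 193, 220.
RsaI cuts after base 2 of each site, so after positions 37, 49, 64, 194, 221.
Linear molecule, 5 cuts → 6 fragments:
  1–37 → 37 bp
  38–49 → 12 bp
  50–64 → 15 bp
  65–194 → 130 bp
  195–221 → 27 bp
  222–232 → 11 bp
Sorted largest to smallest: 130, 37, 27, 15, 12, 11 bp.

130, 37, 27, 15, 12, 11 bp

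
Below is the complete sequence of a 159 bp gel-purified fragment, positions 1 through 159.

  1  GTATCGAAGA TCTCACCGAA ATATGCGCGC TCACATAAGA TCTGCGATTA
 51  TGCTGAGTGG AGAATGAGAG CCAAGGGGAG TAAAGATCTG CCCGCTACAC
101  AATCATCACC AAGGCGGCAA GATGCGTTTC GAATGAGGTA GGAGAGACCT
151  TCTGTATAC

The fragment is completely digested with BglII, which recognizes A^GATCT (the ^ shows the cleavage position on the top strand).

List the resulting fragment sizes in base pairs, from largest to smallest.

75, 46, 30, 8 bp

BglII sites (AGATCT) start at positions 8, 38, 84.
BglII cuts after the first base of each site, so after positions 8, 38, 84.
Linear molecule, 3 cuts → 4 fragments:
  1–8 → 8 bp
  9–38 → 30 bp
  39–84 → 46 bp
  85–159 → 75 bp
Sorted largest to smallest: 75, 46, 30, 8 bp.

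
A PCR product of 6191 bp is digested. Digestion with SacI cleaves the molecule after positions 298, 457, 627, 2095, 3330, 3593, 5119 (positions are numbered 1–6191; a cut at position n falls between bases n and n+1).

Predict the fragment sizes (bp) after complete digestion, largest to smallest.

1526, 1468, 1235, 1072, 298, 263, 170, 159 bp

Linear molecule, 7 cuts → 8 fragments:
  298 − 0 = 298 bp
  457 − 298 = 159 bp
  627 − 457 = 170 bp
  2095 − 627 = 1468 bp
  3330 − 2095 = 1235 bp
  3593 − 3330 = 263 bp
  5119 − 3593 = 1526 bp
  6191 − 5119 = 1072 bp
Sorted largest to smallest: 1526, 1468, 1235, 1072, 298, 263, 170, 159 bp.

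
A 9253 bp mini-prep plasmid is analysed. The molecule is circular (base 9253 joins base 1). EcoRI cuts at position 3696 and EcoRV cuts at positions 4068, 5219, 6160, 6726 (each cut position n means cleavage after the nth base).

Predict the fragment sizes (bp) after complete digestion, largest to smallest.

6223, 1151, 941, 566, 372 bp

Combined cut positions (sorted): 3696, 4068, 5219, 6160, 6726.
Circular molecule, 5 cuts → 5 fragments:
  4068 − 3696 = 372 bp
  5219 − 4068 = 1151 bp
  6160 − 5219 = 941 bp
  6726 − 6160 = 566 bp
  wrap: 9253 − 6726 + 3696 = 6223 bp
Sorted largest to smallest: 6223, 1151, 941, 566, 372 bp.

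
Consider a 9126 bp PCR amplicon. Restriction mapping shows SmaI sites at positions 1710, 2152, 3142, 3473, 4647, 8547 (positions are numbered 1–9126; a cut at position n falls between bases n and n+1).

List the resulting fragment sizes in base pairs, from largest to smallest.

3900, 1710, 1174, 990, 579, 442, 331 bp

Linear molecule, 6 cuts → 7 fragments:
  1710 − 0 = 1710 bp
  2152 − 1710 = 442 bp
  3142 − 2152 = 990 bp
  3473 − 3142 = 331 bp
  4647 − 3473 = 1174 bp
  8547 − 4647 = 3900 bp
  9126 − 8547 = 579 bp
Sorted largest to smallest: 3900, 1710, 1174, 990, 579, 442, 331 bp.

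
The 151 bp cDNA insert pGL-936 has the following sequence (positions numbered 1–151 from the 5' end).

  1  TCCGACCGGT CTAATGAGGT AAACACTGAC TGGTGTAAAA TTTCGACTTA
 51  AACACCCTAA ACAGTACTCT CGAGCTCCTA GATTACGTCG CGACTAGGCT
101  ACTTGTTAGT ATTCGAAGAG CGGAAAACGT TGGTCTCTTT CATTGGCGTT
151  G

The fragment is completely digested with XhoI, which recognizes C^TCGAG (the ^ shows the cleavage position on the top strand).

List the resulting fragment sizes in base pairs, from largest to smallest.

The XhoI site (CTCGAG) starts at position 69.
XhoI cuts after the first base of each site, so after position 69.
Linear molecule, 1 cut → 2 fragments:
  1–69 → 69 bp
  70–151 → 82 bp
Sorted largest to smallest: 82, 69 bp.

82, 69 bp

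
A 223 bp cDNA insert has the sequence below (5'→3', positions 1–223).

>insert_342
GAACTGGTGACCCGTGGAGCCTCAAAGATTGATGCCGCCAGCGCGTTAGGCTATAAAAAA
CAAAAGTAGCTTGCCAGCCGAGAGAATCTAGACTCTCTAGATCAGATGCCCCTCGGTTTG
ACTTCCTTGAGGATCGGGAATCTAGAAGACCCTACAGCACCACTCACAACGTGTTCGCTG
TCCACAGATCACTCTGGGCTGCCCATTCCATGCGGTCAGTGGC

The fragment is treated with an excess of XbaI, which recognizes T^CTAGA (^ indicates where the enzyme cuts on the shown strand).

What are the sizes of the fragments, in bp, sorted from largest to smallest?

XbaI sites (TCTAGA) start at positions 87, 96, 141.
XbaI cuts after the first base of each site, so after positions 87, 96, 141.
Linear molecule, 3 cuts → 4 fragments:
  1–87 → 87 bp
  88–96 → 9 bp
  97–141 → 45 bp
  142–223 → 82 bp
Sorted largest to smallest: 87, 82, 45, 9 bp.

87, 82, 45, 9 bp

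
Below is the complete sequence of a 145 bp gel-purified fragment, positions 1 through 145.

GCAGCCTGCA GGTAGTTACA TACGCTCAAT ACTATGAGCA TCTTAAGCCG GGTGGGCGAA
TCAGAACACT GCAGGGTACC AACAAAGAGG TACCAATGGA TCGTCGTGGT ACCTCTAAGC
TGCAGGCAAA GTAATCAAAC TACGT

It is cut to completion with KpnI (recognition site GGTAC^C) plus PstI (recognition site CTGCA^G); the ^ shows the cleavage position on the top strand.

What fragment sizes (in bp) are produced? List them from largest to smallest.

KpnI sites (GGTACC) start at positions 75, 89, 108.
KpnI cuts after base 5 of each site (before the last base), so after positions 79, 93, 112.
PstI sites (CTGCAG) start at positions 6, 69, 120.
PstI cuts after base 5 of each site (before the last base), so after positions 10, 73, 124.
Combined cut positions: 10, 73, 79, 93, 112, 124.
Linear molecule, 6 cuts → 7 fragments:
  1–10 → 10 bp
  11–73 → 63 bp
  74–79 → 6 bp
  80–93 → 14 bp
  94–112 → 19 bp
  113–124 → 12 bp
  125–145 → 21 bp
Sorted largest to smallest: 63, 21, 19, 14, 12, 10, 6 bp.

63, 21, 19, 14, 12, 10, 6 bp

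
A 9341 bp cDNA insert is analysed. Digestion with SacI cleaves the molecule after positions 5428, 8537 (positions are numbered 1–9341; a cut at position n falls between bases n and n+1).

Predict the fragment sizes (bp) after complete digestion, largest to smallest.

Linear molecule, 2 cuts → 3 fragments:
  5428 − 0 = 5428 bp
  8537 − 5428 = 3109 bp
  9341 − 8537 = 804 bp
Sorted largest to smallest: 5428, 3109, 804 bp.

5428, 3109, 804 bp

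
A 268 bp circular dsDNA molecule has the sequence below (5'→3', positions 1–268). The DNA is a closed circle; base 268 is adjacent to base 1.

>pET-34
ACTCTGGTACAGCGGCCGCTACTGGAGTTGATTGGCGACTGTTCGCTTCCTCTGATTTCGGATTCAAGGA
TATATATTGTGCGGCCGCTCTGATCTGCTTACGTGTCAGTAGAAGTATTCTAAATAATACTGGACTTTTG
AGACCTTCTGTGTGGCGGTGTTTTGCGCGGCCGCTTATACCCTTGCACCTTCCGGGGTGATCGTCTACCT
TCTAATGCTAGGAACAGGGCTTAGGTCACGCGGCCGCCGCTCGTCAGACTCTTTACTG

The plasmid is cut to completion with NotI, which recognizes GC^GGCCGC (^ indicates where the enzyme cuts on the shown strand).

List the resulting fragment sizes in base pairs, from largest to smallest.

86, 73, 69, 40 bp

NotI sites (GCGGCCGC) start at positions 12, 81, 167, 240.
NotI cuts after base 2 of each site, so after positions 13, 82, 168, 241.
Circular molecule, 4 cuts → 4 fragments:
  14–82 → 69 bp
  83–168 → 86 bp
  169–241 → 73 bp
  242–268 then 1–13 → 27 + 13 = 40 bp
Sorted largest to smallest: 86, 73, 69, 40 bp.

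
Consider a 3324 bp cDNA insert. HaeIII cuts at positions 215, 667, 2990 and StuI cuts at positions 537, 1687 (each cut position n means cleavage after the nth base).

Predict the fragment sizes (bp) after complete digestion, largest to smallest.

Combined cut positions (sorted): 215, 537, 667, 1687, 2990.
Linear molecule, 5 cuts → 6 fragments:
  215 − 0 = 215 bp
  537 − 215 = 322 bp
  667 − 537 = 130 bp
  1687 − 667 = 1020 bp
  2990 − 1687 = 1303 bp
  3324 − 2990 = 334 bp
Sorted largest to smallest: 1303, 1020, 334, 322, 215, 130 bp.

1303, 1020, 334, 322, 215, 130 bp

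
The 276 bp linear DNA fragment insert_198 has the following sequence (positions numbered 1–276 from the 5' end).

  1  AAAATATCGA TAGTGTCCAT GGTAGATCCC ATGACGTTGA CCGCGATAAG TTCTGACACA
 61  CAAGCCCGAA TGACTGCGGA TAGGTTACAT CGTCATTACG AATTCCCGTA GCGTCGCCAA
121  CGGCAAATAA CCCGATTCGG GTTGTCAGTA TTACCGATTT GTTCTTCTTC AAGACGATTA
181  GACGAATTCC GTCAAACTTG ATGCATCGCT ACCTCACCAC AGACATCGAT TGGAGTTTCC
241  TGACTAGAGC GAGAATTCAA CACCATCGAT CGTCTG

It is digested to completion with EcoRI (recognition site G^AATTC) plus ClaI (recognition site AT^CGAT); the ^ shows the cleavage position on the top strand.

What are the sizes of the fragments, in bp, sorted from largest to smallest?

93, 84, 42, 27, 13, 10, 7 bp

EcoRI sites (GAATTC) start at positions 100, 184, 253.
EcoRI cuts after the first base of each site, so after positions 100, 184, 253.
ClaI sites (ATCGAT) start at positions 6, 225, 265.
ClaI cuts after base 2 of each site, so after positions 7, 226, 266.
Combined cut positions: 7, 100, 184, 226, 253, 266.
Linear molecule, 6 cuts → 7 fragments:
  1–7 → 7 bp
  8–100 → 93 bp
  101–184 → 84 bp
  185–226 → 42 bp
  227–253 → 27 bp
  254–266 → 13 bp
  267–276 → 10 bp
Sorted largest to smallest: 93, 84, 42, 27, 13, 10, 7 bp.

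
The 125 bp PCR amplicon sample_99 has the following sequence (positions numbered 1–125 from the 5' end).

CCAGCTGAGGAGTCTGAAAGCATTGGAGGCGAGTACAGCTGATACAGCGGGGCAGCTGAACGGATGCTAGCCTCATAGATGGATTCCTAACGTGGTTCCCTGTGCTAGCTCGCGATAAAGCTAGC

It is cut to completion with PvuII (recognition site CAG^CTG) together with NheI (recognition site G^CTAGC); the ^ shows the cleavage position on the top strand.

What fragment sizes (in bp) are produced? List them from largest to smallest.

38, 34, 17, 16, 11, 5, 4 bp

PvuII sites (CAGCTG) start at positions 2, 36, 53.
PvuII cuts after base 3 of each site, so after positions 4, 38, 55.
NheI sites (GCTAGC) start at positions 66, 104, 120.
NheI cuts after the first base of each site, so after positions 66, 104, 120.
Combined cut positions: 4, 38, 55, 66, 104, 120.
Linear molecule, 6 cuts → 7 fragments:
  1–4 → 4 bp
  5–38 → 34 bp
  39–55 → 17 bp
  56–66 → 11 bp
  67–104 → 38 bp
  105–120 → 16 bp
  121–125 → 5 bp
Sorted largest to smallest: 38, 34, 17, 16, 11, 5, 4 bp.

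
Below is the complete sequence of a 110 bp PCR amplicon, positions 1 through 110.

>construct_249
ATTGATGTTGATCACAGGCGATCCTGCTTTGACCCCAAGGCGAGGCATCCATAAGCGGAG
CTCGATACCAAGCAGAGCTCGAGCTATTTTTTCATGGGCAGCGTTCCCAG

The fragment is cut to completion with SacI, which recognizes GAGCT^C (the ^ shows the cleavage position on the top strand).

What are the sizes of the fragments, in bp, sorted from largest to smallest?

62, 31, 17 bp

SacI sites (GAGCTC) start at positions 58, 75.
SacI cuts after base 5 of each site (before the last base), so after positions 62, 79.
Linear molecule, 2 cuts → 3 fragments:
  1–62 → 62 bp
  63–79 → 17 bp
  80–110 → 31 bp
Sorted largest to smallest: 62, 31, 17 bp.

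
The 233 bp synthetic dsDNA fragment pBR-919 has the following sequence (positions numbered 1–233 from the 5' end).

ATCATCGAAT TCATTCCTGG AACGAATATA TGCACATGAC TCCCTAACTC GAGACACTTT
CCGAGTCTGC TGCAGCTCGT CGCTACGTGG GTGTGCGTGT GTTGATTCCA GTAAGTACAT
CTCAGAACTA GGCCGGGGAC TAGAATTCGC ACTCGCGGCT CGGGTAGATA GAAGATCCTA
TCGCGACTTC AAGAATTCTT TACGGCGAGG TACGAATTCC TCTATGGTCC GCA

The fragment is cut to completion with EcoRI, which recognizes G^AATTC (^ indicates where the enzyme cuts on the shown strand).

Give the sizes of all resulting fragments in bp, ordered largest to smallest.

136, 50, 21, 19, 7 bp

EcoRI sites (GAATTC) start at positions 7, 143, 193, 214.
EcoRI cuts after the first base of each site, so after positions 7, 143, 193, 214.
Linear molecule, 4 cuts → 5 fragments:
  1–7 → 7 bp
  8–143 → 136 bp
  144–193 → 50 bp
  194–214 → 21 bp
  215–233 → 19 bp
Sorted largest to smallest: 136, 50, 21, 19, 7 bp.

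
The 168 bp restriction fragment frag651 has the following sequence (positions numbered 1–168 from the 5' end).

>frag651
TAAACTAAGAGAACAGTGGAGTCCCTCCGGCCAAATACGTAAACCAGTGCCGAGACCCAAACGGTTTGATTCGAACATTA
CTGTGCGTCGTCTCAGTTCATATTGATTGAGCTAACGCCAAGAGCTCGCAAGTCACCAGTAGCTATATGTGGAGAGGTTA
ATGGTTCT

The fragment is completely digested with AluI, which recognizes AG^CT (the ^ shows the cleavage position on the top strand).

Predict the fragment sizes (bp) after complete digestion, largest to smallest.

111, 26, 18, 13 bp

AluI sites (AGCT) start at positions 110, 123, 141.
AluI cuts after base 2 of each site, so after positions 111, 124, 142.
Linear molecule, 3 cuts → 4 fragments:
  1–111 → 111 bp
  112–124 → 13 bp
  125–142 → 18 bp
  143–168 → 26 bp
Sorted largest to smallest: 111, 26, 18, 13 bp.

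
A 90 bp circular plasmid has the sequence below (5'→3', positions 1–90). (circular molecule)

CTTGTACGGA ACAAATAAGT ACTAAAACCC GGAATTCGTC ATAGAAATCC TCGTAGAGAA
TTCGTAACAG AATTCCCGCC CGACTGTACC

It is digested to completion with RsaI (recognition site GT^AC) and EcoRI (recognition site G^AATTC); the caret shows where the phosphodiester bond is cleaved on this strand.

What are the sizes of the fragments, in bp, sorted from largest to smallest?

RsaI sites (GTAC) start at positions 4, 19, 86.
RsaI cuts after base 2 of each site, so after positions 5, 20, 87.
EcoRI sites (GAATTC) start at positions 32, 58, 70.
EcoRI cuts after the first base of each site, so after positions 32, 58, 70.
Combined cut positions: 5, 20, 32, 58, 70, 87.
Circular molecule, 6 cuts → 6 fragments:
  6–20 → 15 bp
  21–32 → 12 bp
  33–58 → 26 bp
  59–70 → 12 bp
  71–87 → 17 bp
  88–90 then 1–5 → 3 + 5 = 8 bp
Sorted largest to smallest: 26, 17, 15, 12, 12, 8 bp.

26, 17, 15, 12, 12, 8 bp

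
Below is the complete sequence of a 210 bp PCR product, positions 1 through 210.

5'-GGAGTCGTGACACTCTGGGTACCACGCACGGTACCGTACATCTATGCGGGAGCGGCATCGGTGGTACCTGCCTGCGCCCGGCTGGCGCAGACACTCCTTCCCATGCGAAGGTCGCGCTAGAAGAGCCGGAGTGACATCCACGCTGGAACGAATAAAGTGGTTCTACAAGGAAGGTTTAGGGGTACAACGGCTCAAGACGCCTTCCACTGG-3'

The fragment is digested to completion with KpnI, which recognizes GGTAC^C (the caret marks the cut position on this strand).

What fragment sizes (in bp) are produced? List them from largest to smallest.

143, 33, 22, 12 bp

KpnI sites (GGTACC) start at positions 18, 30, 63.
KpnI cuts after base 5 of each site (before the last base), so after positions 22, 34, 67.
Linear molecule, 3 cuts → 4 fragments:
  1–22 → 22 bp
  23–34 → 12 bp
  35–67 → 33 bp
  68–210 → 143 bp
Sorted largest to smallest: 143, 33, 22, 12 bp.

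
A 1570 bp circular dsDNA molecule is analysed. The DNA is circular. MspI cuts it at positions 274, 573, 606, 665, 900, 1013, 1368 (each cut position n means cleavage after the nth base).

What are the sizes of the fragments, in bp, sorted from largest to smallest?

476, 355, 299, 235, 113, 59, 33 bp

Circular molecule, 7 cuts → 7 fragments:
  573 − 274 = 299 bp
  606 − 573 = 33 bp
  665 − 606 = 59 bp
  900 − 665 = 235 bp
  1013 − 900 = 113 bp
  1368 − 1013 = 355 bp
  wrap: 1570 − 1368 + 274 = 476 bp
Sorted largest to smallest: 476, 355, 299, 235, 113, 59, 33 bp.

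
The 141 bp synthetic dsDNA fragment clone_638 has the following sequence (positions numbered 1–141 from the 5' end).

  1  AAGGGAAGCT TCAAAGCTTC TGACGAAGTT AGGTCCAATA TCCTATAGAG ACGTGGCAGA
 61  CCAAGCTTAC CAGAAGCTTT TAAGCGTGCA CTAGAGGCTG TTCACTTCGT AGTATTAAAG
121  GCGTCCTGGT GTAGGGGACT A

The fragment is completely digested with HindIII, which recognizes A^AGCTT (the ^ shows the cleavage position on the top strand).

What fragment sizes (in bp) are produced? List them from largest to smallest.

HindIII sites (AAGCTT) start at positions 6, 14, 63, 74.
HindIII cuts after the first base of each site, so after positions 6, 14, 63, 74.
Linear molecule, 4 cuts → 5 fragments:
  1–6 → 6 bp
  7–14 → 8 bp
  15–63 → 49 bp
  64–74 → 11 bp
  75–141 → 67 bp
Sorted largest to smallest: 67, 49, 11, 8, 6 bp.

67, 49, 11, 8, 6 bp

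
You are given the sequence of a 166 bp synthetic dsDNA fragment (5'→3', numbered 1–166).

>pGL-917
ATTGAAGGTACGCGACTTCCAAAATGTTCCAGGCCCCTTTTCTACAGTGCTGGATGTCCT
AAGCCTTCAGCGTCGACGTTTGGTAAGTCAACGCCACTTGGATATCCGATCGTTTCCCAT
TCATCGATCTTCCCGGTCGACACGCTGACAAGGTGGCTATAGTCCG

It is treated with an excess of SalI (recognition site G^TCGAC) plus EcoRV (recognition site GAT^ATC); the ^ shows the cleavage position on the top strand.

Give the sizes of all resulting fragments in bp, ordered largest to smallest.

SalI sites (GTCGAC) start at positions 72, 136.
SalI cuts after the first base of each site, so after positions 72, 136.
The EcoRV site (GATATC) starts at position 101.
EcoRV cuts after base 3 of each site, so after position 103.
Combined cut positions: 72, 103, 136.
Linear molecule, 3 cuts → 4 fragments:
  1–72 → 72 bp
  73–103 → 31 bp
  104–136 → 33 bp
  137–166 → 30 bp
Sorted largest to smallest: 72, 33, 31, 30 bp.

72, 33, 31, 30 bp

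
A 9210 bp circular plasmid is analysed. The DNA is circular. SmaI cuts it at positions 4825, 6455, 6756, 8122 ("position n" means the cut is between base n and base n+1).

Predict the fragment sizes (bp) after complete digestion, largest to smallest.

5913, 1630, 1366, 301 bp

Circular molecule, 4 cuts → 4 fragments:
  6455 − 4825 = 1630 bp
  6756 − 6455 = 301 bp
  8122 − 6756 = 1366 bp
  wrap: 9210 − 8122 + 4825 = 5913 bp
Sorted largest to smallest: 5913, 1630, 1366, 301 bp.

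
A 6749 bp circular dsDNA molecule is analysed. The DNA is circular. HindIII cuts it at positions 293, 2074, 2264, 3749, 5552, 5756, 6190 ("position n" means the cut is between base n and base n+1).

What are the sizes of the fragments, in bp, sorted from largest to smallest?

1803, 1781, 1485, 852, 434, 204, 190 bp

Circular molecule, 7 cuts → 7 fragments:
  2074 − 293 = 1781 bp
  2264 − 2074 = 190 bp
  3749 − 2264 = 1485 bp
  5552 − 3749 = 1803 bp
  5756 − 5552 = 204 bp
  6190 − 5756 = 434 bp
  wrap: 6749 − 6190 + 293 = 852 bp
Sorted largest to smallest: 1803, 1781, 1485, 852, 434, 204, 190 bp.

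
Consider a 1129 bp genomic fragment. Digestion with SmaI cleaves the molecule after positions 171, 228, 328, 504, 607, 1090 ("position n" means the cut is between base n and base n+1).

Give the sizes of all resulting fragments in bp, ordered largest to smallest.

Linear molecule, 6 cuts → 7 fragments:
  171 − 0 = 171 bp
  228 − 171 = 57 bp
  328 − 228 = 100 bp
  504 − 328 = 176 bp
  607 − 504 = 103 bp
  1090 − 607 = 483 bp
  1129 − 1090 = 39 bp
Sorted largest to smallest: 483, 176, 171, 103, 100, 57, 39 bp.

483, 176, 171, 103, 100, 57, 39 bp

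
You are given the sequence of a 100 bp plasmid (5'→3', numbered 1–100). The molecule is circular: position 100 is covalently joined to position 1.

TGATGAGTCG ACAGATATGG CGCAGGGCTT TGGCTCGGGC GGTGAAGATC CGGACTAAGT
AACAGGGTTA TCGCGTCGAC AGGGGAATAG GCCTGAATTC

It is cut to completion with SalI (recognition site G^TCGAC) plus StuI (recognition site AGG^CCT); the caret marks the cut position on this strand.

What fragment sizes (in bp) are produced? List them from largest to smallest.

SalI sites (GTCGAC) start at positions 7, 75.
SalI cuts after the first base of each site, so after positions 7, 75.
The StuI site (AGGCCT) starts at position 89.
StuI cuts after base 3 of each site, so after position 91.
Combined cut positions: 7, 75, 91.
Circular molecule, 3 cuts → 3 fragments:
  8–75 → 68 bp
  76–91 → 16 bp
  92–100 then 1–7 → 9 + 7 = 16 bp
Sorted largest to smallest: 68, 16, 16 bp.

68, 16, 16 bp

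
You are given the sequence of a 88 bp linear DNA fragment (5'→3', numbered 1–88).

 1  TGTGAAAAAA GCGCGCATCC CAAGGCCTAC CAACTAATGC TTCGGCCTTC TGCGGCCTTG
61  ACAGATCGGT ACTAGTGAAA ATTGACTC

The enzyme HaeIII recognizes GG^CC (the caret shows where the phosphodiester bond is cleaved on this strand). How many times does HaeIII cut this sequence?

3

GGCC occurs starting at positions 24, 44, 54.
HaeIII cuts at 3 sites.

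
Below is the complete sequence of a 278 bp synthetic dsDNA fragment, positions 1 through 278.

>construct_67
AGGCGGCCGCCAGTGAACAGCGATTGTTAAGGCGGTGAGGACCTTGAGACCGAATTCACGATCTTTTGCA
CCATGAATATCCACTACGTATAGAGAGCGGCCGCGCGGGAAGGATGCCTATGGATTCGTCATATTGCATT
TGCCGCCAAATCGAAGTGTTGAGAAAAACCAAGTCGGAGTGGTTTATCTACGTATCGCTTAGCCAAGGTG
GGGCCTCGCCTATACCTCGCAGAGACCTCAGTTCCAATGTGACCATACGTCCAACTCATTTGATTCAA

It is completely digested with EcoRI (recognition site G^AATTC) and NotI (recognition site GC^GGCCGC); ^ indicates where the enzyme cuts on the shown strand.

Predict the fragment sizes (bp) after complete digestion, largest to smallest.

180, 48, 46, 4 bp

The EcoRI site (GAATTC) starts at position 52.
EcoRI cuts after the first base of each site, so after position 52.
NotI sites (GCGGCCGC) start at positions 3, 97.
NotI cuts after base 2 of each site, so after positions 4, 98.
Combined cut positions: 4, 52, 98.
Linear molecule, 3 cuts → 4 fragments:
  1–4 → 4 bp
  5–52 → 48 bp
  53–98 → 46 bp
  99–278 → 180 bp
Sorted largest to smallest: 180, 48, 46, 4 bp.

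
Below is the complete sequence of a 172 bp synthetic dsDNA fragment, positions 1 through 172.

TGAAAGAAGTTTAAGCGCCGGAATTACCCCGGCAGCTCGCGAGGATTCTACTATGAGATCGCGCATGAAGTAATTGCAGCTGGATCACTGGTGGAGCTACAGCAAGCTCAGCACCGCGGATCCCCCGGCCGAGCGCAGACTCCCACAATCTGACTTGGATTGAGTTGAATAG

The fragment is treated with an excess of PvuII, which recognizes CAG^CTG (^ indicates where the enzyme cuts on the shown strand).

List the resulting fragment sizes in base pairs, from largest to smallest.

The PvuII site (CAGCTG) starts at position 77.
PvuII cuts after base 3 of each site, so after position 79.
Linear molecule, 1 cut → 2 fragments:
  1–79 → 79 bp
  80–172 → 93 bp
Sorted largest to smallest: 93, 79 bp.

93, 79 bp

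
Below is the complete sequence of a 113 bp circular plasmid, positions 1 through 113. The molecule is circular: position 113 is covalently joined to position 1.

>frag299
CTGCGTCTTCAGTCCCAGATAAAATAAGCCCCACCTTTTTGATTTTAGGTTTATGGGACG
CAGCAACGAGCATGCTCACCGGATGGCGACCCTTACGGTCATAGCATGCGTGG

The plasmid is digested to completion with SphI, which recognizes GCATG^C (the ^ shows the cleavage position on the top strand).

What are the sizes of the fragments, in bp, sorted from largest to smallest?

79, 34 bp

SphI sites (GCATGC) start at positions 70, 104.
SphI cuts after base 5 of each site (before the last base), so after positions 74, 108.
Circular molecule, 2 cuts → 2 fragments:
  75–108 → 34 bp
  109–113 then 1–74 → 5 + 74 = 79 bp
Sorted largest to smallest: 79, 34 bp.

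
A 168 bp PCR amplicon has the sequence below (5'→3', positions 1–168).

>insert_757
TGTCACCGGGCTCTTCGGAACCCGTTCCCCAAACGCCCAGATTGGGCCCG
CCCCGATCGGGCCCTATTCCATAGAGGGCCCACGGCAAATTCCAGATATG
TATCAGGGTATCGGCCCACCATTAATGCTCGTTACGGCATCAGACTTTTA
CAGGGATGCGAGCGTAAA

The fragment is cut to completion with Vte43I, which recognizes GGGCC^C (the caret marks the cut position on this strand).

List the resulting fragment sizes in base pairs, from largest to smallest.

88, 48, 17, 15 bp

Vte43I sites (GGGCCC) start at positions 44, 59, 76.
Vte43I cuts after base 5 of each site (before the last base), so after positions 48, 63, 80.
Linear molecule, 3 cuts → 4 fragments:
  1–48 → 48 bp
  49–63 → 15 bp
  64–80 → 17 bp
  81–168 → 88 bp
Sorted largest to smallest: 88, 48, 17, 15 bp.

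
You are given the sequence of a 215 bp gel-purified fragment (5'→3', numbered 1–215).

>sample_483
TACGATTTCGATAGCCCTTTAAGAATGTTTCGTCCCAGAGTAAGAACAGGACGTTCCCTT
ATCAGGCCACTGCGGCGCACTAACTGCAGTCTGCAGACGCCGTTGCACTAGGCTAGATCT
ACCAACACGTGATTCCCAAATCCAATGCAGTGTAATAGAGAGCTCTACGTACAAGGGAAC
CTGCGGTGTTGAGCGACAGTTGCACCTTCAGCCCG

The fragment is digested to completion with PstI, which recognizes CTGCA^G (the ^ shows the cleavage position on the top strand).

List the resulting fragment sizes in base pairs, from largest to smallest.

120, 88, 7 bp

PstI sites (CTGCAG) start at positions 84, 91.
PstI cuts after base 5 of each site (before the last base), so after positions 88, 95.
Linear molecule, 2 cuts → 3 fragments:
  1–88 → 88 bp
  89–95 → 7 bp
  96–215 → 120 bp
Sorted largest to smallest: 120, 88, 7 bp.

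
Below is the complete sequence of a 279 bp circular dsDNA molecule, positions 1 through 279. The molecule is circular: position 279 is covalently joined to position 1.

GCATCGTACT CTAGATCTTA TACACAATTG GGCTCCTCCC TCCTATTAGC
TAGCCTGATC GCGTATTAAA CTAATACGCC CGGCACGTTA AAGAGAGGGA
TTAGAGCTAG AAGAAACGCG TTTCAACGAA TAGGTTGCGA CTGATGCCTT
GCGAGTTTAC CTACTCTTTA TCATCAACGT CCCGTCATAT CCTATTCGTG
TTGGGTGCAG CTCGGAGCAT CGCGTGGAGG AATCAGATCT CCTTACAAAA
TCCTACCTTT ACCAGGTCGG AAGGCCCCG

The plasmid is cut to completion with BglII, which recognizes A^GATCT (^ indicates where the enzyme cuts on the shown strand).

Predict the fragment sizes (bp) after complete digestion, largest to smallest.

222, 57 bp

BglII sites (AGATCT) start at positions 13, 235.
BglII cuts after the first base of each site, so after positions 13, 235.
Circular molecule, 2 cuts → 2 fragments:
  14–235 → 222 bp
  236–279 then 1–13 → 44 + 13 = 57 bp
Sorted largest to smallest: 222, 57 bp.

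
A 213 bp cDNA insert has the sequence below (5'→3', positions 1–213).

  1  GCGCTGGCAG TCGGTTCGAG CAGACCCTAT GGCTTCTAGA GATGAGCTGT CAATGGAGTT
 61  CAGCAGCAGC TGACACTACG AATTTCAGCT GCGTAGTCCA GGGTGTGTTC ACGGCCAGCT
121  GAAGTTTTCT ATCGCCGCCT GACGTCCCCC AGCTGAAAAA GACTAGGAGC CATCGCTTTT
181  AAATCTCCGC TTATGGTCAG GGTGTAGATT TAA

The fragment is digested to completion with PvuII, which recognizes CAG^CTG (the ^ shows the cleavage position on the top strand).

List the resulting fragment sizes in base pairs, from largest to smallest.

69, 61, 34, 30, 19 bp

PvuII sites (CAGCTG) start at positions 67, 86, 116, 150.
PvuII cuts after base 3 of each site, so after positions 69, 88, 118, 152.
Linear molecule, 4 cuts → 5 fragments:
  1–69 → 69 bp
  70–88 → 19 bp
  89–118 → 30 bp
  119–152 → 34 bp
  153–213 → 61 bp
Sorted largest to smallest: 69, 61, 34, 30, 19 bp.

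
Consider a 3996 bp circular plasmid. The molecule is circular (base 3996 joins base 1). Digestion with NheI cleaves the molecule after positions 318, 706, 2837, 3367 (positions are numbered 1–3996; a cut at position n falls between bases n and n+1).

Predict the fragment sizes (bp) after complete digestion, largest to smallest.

Circular molecule, 4 cuts → 4 fragments:
  706 − 318 = 388 bp
  2837 − 706 = 2131 bp
  3367 − 2837 = 530 bp
  wrap: 3996 − 3367 + 318 = 947 bp
Sorted largest to smallest: 2131, 947, 530, 388 bp.

2131, 947, 530, 388 bp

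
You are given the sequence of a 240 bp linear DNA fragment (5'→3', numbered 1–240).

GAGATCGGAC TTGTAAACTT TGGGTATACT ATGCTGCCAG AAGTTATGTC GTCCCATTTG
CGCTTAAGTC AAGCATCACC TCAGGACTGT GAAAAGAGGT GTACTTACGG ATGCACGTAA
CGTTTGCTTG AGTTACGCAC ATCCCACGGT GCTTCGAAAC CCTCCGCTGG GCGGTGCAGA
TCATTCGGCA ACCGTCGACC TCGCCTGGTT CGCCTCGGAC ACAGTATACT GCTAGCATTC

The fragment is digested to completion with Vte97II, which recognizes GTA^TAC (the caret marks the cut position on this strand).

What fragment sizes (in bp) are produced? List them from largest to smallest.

Vte97II sites (GTATAC) start at positions 24, 224.
Vte97II cuts after base 3 of each site, so after positions 26, 226.
Linear molecule, 2 cuts → 3 fragments:
  1–26 → 26 bp
  27–226 → 200 bp
  227–240 → 14 bp
Sorted largest to smallest: 200, 26, 14 bp.

200, 26, 14 bp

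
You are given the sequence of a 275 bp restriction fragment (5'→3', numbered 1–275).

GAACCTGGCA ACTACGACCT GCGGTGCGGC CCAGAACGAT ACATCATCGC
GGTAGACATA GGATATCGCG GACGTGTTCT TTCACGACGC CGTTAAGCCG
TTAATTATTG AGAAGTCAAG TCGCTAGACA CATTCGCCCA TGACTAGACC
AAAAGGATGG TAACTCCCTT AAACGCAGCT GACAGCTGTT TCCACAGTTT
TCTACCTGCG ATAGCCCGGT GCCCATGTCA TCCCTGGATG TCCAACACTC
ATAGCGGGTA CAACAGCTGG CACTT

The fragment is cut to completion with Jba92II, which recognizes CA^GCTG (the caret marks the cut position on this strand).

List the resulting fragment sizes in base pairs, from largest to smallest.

Jba92II sites (CAGCTG) start at positions 176, 183, 264.
Jba92II cuts after base 2 of each site, so after positions 177, 184, 265.
Linear molecule, 3 cuts → 4 fragments:
  1–177 → 177 bp
  178–184 → 7 bp
  185–265 → 81 bp
  266–275 → 10 bp
Sorted largest to smallest: 177, 81, 10, 7 bp.

177, 81, 10, 7 bp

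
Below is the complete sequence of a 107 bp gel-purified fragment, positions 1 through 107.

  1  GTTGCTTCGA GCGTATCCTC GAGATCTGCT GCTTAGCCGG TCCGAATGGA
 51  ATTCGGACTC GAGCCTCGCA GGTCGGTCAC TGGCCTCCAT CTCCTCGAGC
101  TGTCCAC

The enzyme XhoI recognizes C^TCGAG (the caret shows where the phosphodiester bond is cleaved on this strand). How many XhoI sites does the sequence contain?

CTCGAG occurs starting at positions 18, 58, 94.
XhoI cuts at 3 sites.

3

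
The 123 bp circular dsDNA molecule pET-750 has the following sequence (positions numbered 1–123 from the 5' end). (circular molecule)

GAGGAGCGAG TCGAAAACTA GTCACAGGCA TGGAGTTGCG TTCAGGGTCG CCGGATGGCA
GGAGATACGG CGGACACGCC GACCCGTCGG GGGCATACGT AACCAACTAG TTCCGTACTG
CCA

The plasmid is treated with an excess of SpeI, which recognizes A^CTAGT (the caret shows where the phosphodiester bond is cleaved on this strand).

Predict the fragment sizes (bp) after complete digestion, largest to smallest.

89, 34 bp

SpeI sites (ACTAGT) start at positions 17, 106.
SpeI cuts after the first base of each site, so after positions 17, 106.
Circular molecule, 2 cuts → 2 fragments:
  18–106 → 89 bp
  107–123 then 1–17 → 17 + 17 = 34 bp
Sorted largest to smallest: 89, 34 bp.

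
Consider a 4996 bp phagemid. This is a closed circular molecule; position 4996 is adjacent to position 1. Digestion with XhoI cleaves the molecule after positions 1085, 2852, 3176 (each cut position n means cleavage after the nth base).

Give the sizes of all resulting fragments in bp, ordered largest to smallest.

Circular molecule, 3 cuts → 3 fragments:
  2852 − 1085 = 1767 bp
  3176 − 2852 = 324 bp
  wrap: 4996 − 3176 + 1085 = 2905 bp
Sorted largest to smallest: 2905, 1767, 324 bp.

2905, 1767, 324 bp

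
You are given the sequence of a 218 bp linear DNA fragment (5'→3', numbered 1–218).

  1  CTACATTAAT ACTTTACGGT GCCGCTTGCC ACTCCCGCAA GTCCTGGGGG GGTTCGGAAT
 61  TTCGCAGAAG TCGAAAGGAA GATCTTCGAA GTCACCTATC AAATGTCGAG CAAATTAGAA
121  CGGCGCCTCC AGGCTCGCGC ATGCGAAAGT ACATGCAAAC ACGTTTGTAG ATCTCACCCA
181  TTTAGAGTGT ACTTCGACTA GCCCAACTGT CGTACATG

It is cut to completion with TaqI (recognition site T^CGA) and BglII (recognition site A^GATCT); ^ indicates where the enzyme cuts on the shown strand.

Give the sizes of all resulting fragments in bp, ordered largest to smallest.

TaqI sites (TCGA) start at positions 71, 86, 106, 194.
TaqI cuts after the first base of each site, so after positions 71, 86, 106, 194.
BglII sites (AGATCT) start at positions 80, 169.
BglII cuts after the first base of each site, so after positions 80, 169.
Combined cut positions: 71, 80, 86, 106, 169, 194.
Linear molecule, 6 cuts → 7 fragments:
  1–71 → 71 bp
  72–80 → 9 bp
  81–86 → 6 bp
  87–106 → 20 bp
  107–169 → 63 bp
  170–194 → 25 bp
  195–218 → 24 bp
Sorted largest to smallest: 71, 63, 25, 24, 20, 9, 6 bp.

71, 63, 25, 24, 20, 9, 6 bp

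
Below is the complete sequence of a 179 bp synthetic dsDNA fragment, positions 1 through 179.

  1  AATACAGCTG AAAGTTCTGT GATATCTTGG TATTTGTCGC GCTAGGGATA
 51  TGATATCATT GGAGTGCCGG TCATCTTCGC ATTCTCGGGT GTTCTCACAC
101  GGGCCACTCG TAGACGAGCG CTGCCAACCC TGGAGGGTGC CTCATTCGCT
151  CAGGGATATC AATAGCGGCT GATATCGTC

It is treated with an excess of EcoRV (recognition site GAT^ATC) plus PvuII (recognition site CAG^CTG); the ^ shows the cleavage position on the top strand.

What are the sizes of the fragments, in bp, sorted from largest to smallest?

EcoRV sites (GATATC) start at positions 21, 52, 155, 171.
EcoRV cuts after base 3 of each site, so after positions 23, 54, 157, 173.
The PvuII site (CAGCTG) starts at position 5.
PvuII cuts after base 3 of each site, so after position 7.
Combined cut positions: 7, 23, 54, 157, 173.
Linear molecule, 5 cuts → 6 fragments:
  1–7 → 7 bp
  8–23 → 16 bp
  24–54 → 31 bp
  55–157 → 103 bp
  158–173 → 16 bp
  174–179 → 6 bp
Sorted largest to smallest: 103, 31, 16, 16, 7, 6 bp.

103, 31, 16, 16, 7, 6 bp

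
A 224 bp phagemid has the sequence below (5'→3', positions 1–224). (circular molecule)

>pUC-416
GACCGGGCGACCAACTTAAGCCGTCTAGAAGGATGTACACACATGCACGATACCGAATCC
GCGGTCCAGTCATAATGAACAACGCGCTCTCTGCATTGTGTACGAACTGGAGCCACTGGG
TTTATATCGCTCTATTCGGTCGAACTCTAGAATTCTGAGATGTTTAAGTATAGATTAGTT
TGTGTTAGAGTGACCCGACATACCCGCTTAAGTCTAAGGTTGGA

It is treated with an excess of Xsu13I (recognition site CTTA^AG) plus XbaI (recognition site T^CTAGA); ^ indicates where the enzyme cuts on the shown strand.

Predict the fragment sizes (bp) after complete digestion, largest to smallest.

122, 64, 32, 6 bp

Xsu13I sites (CTTAAG) start at positions 15, 207.
Xsu13I cuts after base 4 of each site, so after positions 18, 210.
XbaI sites (TCTAGA) start at positions 24, 146.
XbaI cuts after the first base of each site, so after positions 24, 146.
Combined cut positions: 18, 24, 146, 210.
Circular molecule, 4 cuts → 4 fragments:
  19–24 → 6 bp
  25–146 → 122 bp
  147–210 → 64 bp
  211–224 then 1–18 → 14 + 18 = 32 bp
Sorted largest to smallest: 122, 64, 32, 6 bp.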